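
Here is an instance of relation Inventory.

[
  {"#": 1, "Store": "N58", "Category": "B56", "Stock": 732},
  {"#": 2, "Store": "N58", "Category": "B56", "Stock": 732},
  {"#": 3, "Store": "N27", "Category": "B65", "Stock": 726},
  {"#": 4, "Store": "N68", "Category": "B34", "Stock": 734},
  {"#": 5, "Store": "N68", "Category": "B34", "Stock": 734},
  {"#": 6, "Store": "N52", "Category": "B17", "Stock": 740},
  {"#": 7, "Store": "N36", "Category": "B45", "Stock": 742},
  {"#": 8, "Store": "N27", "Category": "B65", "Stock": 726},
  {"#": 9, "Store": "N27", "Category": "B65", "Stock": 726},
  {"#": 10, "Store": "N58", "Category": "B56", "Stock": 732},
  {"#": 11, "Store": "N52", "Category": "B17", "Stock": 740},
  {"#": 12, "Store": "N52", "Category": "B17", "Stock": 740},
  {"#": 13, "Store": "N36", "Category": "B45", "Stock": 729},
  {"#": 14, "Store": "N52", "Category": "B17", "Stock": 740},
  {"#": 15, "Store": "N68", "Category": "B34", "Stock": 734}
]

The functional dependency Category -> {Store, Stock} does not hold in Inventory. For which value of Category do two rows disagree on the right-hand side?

Category=B56: rows 1, 2, 10 → {Store,Stock} = (N58, 732), (N58, 732), (N58, 732) ✓
Category=B65: rows 3, 8, 9 → {Store,Stock} = (N27, 726), (N27, 726), (N27, 726) ✓
Category=B34: rows 4, 5, 15 → {Store,Stock} = (N68, 734), (N68, 734), (N68, 734) ✓
Category=B17: rows 6, 11, 12, 14 → {Store,Stock} = (N52, 740), (N52, 740), (N52, 740), (N52, 740) ✓
Category=B45: rows 7, 13 → {Store,Stock} takes values {(N36, 742), (N36, 729)} — violation
The only Category value with inconsistent RHS is Category=B45.

B45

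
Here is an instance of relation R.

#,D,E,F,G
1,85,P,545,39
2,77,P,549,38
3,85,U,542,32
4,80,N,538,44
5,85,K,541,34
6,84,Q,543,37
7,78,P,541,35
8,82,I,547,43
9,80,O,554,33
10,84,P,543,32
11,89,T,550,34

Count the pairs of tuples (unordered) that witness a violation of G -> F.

2

G=32: violating pairs (3,10) — 1 pair.
G=34: violating pairs (5,11) — 1 pair.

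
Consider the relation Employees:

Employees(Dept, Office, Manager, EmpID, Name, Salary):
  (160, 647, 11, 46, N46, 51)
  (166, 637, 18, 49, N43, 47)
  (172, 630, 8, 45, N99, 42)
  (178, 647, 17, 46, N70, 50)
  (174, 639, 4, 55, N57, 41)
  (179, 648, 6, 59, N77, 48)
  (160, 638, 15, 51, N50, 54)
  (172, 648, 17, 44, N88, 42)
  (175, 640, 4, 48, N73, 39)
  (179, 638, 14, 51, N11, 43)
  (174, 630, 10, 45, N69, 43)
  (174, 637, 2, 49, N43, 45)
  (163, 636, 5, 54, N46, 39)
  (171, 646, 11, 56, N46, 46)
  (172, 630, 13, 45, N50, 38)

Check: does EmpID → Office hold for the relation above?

Yes

EmpID=46: 2 rows → Office = 647, 647 ✓
EmpID=49: 2 rows → Office = 637, 637 ✓
EmpID=45: 3 rows → Office = 630, 630, 630 ✓
EmpID=55: 1 row → Office = 639 ✓
EmpID=59: 1 row → Office = 648 ✓
EmpID=51: 2 rows → Office = 638, 638 ✓
EmpID=44: 1 row → Office = 648 ✓
EmpID=48: 1 row → Office = 640 ✓
EmpID=54: 1 row → Office = 636 ✓
EmpID=56: 1 row → Office = 646 ✓
Every EmpID value is associated with a single Office value, so EmpID → Office holds.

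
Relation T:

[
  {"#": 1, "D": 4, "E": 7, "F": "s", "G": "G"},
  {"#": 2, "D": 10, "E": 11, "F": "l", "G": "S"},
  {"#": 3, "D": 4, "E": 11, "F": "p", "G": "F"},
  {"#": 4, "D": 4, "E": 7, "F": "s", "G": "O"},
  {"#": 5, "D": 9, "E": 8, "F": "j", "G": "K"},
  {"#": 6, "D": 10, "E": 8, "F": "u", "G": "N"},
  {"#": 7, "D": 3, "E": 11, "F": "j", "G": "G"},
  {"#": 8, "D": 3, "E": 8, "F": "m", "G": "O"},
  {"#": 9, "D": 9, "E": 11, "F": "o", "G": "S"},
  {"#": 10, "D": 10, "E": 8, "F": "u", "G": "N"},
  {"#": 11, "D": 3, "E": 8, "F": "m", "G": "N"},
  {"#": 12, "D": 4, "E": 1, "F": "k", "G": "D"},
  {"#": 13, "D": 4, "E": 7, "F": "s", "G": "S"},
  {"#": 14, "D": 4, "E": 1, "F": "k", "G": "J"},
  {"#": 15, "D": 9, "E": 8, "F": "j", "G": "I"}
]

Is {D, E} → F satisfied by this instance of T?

Yes

(D=4, E=7): rows 1, 4, 13 → F = s, s, s ✓
(D=10, E=11): row 2 → F = l ✓
(D=4, E=11): row 3 → F = p ✓
(D=9, E=8): rows 5, 15 → F = j, j ✓
(D=10, E=8): rows 6, 10 → F = u, u ✓
(D=3, E=11): row 7 → F = j ✓
(D=3, E=8): rows 8, 11 → F = m, m ✓
(D=9, E=11): row 9 → F = o ✓
(D=4, E=1): rows 12, 14 → F = k, k ✓
Every {D, E} value is associated with a single F value, so {D, E} → F holds.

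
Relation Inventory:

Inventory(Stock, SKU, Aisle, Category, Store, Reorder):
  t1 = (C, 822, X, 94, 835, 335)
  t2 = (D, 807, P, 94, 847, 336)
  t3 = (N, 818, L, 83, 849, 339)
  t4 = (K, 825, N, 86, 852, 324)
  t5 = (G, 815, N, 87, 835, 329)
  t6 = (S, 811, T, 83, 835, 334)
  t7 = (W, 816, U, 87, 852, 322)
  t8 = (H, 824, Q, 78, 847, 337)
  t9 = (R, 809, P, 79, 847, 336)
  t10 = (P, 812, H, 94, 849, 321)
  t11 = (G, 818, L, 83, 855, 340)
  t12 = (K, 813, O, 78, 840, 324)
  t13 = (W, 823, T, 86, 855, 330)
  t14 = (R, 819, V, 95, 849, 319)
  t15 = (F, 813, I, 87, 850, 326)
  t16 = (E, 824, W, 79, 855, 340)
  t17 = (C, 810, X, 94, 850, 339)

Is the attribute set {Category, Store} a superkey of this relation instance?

All 17 rows have distinct {Category, Store} values, so {Category, Store} → (all attributes) holds and {Category, Store} is a superkey.

Yes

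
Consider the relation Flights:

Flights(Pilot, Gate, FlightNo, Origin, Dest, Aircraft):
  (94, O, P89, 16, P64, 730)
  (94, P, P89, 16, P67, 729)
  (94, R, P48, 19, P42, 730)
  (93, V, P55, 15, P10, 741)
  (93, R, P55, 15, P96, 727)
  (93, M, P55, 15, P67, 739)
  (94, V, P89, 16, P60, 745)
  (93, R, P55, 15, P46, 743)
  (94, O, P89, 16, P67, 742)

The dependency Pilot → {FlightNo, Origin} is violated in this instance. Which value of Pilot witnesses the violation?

94

Pilot=94: 5 rows → {FlightNo,Origin} takes values {(P89, 16), (P48, 19)} — violation
Pilot=93: 4 rows → {FlightNo,Origin} = (P55, 15), (P55, 15), (P55, 15), (P55, 15) ✓
The only Pilot value with inconsistent RHS is Pilot=94.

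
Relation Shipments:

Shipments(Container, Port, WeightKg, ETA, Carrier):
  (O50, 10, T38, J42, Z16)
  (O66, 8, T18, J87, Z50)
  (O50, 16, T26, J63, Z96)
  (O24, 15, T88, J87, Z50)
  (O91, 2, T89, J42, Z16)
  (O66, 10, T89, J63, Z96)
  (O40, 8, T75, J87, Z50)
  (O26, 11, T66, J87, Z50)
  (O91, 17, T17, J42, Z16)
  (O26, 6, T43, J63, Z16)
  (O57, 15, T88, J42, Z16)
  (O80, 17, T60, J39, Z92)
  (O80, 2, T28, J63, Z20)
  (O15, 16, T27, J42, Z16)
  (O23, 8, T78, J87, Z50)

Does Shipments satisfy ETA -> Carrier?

ETA=J42: 5 rows → Carrier = Z16, Z16, Z16, Z16, Z16 ✓
ETA=J87: 5 rows → Carrier = Z50, Z50, Z50, Z50, Z50 ✓
ETA=J63: 4 rows → Carrier takes values {Z96, Z16, Z20} — violation
ETA=J39: 1 row → Carrier = Z92 ✓
Two rows agree on ETA but differ on Carrier, so ETA -> Carrier does not hold.

No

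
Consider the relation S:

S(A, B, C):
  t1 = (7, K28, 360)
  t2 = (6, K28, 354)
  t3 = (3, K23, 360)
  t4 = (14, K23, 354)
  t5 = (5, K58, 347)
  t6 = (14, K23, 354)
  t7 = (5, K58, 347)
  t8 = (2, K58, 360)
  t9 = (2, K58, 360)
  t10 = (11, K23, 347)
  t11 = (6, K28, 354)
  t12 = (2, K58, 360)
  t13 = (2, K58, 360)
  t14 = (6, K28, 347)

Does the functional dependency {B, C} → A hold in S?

Yes

(B=K28, C=360): row 1 → A = 7 ✓
(B=K28, C=354): rows 2, 11 → A = 6, 6 ✓
(B=K23, C=360): row 3 → A = 3 ✓
(B=K23, C=354): rows 4, 6 → A = 14, 14 ✓
(B=K58, C=347): rows 5, 7 → A = 5, 5 ✓
(B=K58, C=360): rows 8, 9, 12, 13 → A = 2, 2, 2, 2 ✓
(B=K23, C=347): row 10 → A = 11 ✓
(B=K28, C=347): row 14 → A = 6 ✓
Every {B, C} value is associated with a single A value, so {B, C} → A holds.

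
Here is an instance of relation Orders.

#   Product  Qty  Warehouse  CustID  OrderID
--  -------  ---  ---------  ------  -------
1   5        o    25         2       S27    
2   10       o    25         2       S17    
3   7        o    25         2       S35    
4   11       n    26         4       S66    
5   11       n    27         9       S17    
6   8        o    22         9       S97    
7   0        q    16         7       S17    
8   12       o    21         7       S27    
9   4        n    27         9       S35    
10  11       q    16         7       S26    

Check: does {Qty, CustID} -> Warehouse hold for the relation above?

(Qty=o, CustID=2): rows 1, 2, 3 → Warehouse = 25, 25, 25 ✓
(Qty=n, CustID=4): row 4 → Warehouse = 26 ✓
(Qty=n, CustID=9): rows 5, 9 → Warehouse = 27, 27 ✓
(Qty=o, CustID=9): row 6 → Warehouse = 22 ✓
(Qty=q, CustID=7): rows 7, 10 → Warehouse = 16, 16 ✓
(Qty=o, CustID=7): row 8 → Warehouse = 21 ✓
Every {Qty, CustID} value is associated with a single Warehouse value, so {Qty, CustID} -> Warehouse holds.

Yes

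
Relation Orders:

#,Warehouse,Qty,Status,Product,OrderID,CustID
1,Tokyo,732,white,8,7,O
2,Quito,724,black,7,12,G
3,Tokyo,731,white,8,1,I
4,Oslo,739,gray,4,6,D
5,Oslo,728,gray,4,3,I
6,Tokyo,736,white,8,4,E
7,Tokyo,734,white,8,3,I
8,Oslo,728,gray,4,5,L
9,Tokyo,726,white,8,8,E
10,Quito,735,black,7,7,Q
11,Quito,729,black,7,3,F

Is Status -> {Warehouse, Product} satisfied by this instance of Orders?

Yes

Status=white: rows 1, 3, 6, 7, 9 → {Warehouse,Product} = (Tokyo, 8), (Tokyo, 8), (Tokyo, 8), (Tokyo, 8), (Tokyo, 8) ✓
Status=black: rows 2, 10, 11 → {Warehouse,Product} = (Quito, 7), (Quito, 7), (Quito, 7) ✓
Status=gray: rows 4, 5, 8 → {Warehouse,Product} = (Oslo, 4), (Oslo, 4), (Oslo, 4) ✓
Every Status value is associated with a single {Warehouse, Product} value, so Status -> {Warehouse, Product} holds.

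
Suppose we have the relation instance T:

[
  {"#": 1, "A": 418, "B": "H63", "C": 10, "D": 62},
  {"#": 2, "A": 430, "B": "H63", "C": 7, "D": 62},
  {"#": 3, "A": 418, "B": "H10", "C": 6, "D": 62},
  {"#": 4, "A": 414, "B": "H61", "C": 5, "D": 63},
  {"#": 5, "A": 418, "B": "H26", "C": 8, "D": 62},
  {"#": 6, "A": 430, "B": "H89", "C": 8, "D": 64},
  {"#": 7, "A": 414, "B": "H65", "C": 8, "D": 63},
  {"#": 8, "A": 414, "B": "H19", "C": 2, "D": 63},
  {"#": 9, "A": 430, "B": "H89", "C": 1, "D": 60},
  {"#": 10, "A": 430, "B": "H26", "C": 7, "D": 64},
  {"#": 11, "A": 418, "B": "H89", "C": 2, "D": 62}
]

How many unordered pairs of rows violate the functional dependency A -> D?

5

A=418: all 4 rows agree on D — 0 pairs.
A=430: violating pairs (2,6), (2,9), (2,10), (6,9), (9,10) — 5 pairs.
A=414: all 3 rows agree on D — 0 pairs.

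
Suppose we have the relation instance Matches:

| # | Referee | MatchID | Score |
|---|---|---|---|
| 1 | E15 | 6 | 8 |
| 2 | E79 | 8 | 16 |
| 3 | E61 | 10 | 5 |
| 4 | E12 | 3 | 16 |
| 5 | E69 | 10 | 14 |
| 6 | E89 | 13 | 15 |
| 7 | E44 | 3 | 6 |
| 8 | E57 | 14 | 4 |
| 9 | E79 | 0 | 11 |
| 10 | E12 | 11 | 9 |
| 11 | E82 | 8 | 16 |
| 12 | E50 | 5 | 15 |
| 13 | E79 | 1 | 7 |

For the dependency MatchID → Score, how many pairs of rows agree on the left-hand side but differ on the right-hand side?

2

MatchID=8: all 2 rows agree on Score — 0 pairs.
MatchID=10: violating pairs (3,5) — 1 pair.
MatchID=3: violating pairs (4,7) — 1 pair.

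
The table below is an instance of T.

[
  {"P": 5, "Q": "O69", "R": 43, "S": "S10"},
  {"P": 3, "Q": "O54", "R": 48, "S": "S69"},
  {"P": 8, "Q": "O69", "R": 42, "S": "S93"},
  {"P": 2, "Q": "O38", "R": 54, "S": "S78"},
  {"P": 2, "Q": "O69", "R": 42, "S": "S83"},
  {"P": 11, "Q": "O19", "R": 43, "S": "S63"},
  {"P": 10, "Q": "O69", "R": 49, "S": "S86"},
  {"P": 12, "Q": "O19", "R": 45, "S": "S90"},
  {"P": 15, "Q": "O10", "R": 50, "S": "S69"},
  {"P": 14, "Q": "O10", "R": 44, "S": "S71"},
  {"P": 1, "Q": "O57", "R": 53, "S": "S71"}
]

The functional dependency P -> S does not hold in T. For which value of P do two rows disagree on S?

P=5: 1 row → S = S10 ✓
P=3: 1 row → S = S69 ✓
P=8: 1 row → S = S93 ✓
P=2: 2 rows → S takes values {S78, S83} — violation
P=11: 1 row → S = S63 ✓
P=10: 1 row → S = S86 ✓
P=12: 1 row → S = S90 ✓
P=15: 1 row → S = S69 ✓
P=14: 1 row → S = S71 ✓
P=1: 1 row → S = S71 ✓
The only P value with inconsistent S is P=2.

2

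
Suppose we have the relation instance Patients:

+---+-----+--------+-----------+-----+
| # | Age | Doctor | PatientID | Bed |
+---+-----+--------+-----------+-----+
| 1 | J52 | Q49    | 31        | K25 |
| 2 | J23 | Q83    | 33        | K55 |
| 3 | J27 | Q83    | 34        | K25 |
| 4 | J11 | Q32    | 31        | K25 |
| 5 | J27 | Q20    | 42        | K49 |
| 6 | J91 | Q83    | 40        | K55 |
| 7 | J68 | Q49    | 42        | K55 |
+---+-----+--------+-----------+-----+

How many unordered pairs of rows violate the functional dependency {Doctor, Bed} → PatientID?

1

(Doctor=Q83, Bed=K55): violating pairs (2,6) — 1 pair.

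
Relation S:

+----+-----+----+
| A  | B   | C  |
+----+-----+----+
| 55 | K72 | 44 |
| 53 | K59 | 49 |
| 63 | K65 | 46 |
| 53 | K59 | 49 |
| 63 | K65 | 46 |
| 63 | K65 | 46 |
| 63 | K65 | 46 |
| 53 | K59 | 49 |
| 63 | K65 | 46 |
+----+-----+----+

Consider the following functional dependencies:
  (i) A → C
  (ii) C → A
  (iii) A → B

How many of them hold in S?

(i) A → C: every LHS value maps to a single RHS value — holds.
(ii) C → A: every LHS value maps to a single RHS value — holds.
(iii) A → B: every LHS value maps to a single RHS value — holds.
3 of the 3 dependencies hold.

3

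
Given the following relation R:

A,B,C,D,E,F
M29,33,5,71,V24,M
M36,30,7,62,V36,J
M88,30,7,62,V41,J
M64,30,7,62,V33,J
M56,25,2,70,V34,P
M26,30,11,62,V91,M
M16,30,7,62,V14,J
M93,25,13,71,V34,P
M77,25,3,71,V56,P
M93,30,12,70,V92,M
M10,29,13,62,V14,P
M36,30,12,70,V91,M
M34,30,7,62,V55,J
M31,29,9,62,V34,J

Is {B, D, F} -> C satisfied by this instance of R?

No

(B=33, D=71, F=M): 1 row → C = 5 ✓
(B=30, D=62, F=J): 5 rows → C = 7, 7, 7, 7, 7 ✓
(B=25, D=70, F=P): 1 row → C = 2 ✓
(B=30, D=62, F=M): 1 row → C = 11 ✓
(B=25, D=71, F=P): 2 rows → C takes values {13, 3} — violation
(B=30, D=70, F=M): 2 rows → C = 12, 12 ✓
(B=29, D=62, F=P): 1 row → C = 13 ✓
(B=29, D=62, F=J): 1 row → C = 9 ✓
Two rows agree on {B, D, F} but differ on C, so {B, D, F} -> C does not hold.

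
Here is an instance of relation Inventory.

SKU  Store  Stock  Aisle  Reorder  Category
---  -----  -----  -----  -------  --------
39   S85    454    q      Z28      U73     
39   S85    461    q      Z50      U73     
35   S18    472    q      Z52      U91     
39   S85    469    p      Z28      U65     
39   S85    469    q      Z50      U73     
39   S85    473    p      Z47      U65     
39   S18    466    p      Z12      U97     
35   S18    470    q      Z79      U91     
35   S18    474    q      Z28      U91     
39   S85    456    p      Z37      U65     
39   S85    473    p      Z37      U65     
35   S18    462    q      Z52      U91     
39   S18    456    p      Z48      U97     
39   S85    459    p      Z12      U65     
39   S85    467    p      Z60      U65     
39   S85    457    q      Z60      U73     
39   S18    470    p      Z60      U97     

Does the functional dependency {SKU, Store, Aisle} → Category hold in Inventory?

Yes

(SKU=39, Store=S85, Aisle=q): 4 rows → Category = U73, U73, U73, U73 ✓
(SKU=35, Store=S18, Aisle=q): 4 rows → Category = U91, U91, U91, U91 ✓
(SKU=39, Store=S85, Aisle=p): 6 rows → Category = U65, U65, U65, U65, U65, U65 ✓
(SKU=39, Store=S18, Aisle=p): 3 rows → Category = U97, U97, U97 ✓
Every {SKU, Store, Aisle} value is associated with a single Category value, so {SKU, Store, Aisle} → Category holds.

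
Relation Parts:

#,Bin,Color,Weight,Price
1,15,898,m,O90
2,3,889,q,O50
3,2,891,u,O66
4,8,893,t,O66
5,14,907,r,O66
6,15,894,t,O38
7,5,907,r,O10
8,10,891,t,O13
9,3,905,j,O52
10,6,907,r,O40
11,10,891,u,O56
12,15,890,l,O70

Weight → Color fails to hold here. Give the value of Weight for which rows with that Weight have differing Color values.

Weight=m: row 1 → Color = 898 ✓
Weight=q: row 2 → Color = 889 ✓
Weight=u: rows 3, 11 → Color = 891, 891 ✓
Weight=t: rows 4, 6, 8 → Color takes values {893, 894, 891} — violation
Weight=r: rows 5, 7, 10 → Color = 907, 907, 907 ✓
Weight=j: row 9 → Color = 905 ✓
Weight=l: row 12 → Color = 890 ✓
The only Weight value with inconsistent Color is Weight=t.

t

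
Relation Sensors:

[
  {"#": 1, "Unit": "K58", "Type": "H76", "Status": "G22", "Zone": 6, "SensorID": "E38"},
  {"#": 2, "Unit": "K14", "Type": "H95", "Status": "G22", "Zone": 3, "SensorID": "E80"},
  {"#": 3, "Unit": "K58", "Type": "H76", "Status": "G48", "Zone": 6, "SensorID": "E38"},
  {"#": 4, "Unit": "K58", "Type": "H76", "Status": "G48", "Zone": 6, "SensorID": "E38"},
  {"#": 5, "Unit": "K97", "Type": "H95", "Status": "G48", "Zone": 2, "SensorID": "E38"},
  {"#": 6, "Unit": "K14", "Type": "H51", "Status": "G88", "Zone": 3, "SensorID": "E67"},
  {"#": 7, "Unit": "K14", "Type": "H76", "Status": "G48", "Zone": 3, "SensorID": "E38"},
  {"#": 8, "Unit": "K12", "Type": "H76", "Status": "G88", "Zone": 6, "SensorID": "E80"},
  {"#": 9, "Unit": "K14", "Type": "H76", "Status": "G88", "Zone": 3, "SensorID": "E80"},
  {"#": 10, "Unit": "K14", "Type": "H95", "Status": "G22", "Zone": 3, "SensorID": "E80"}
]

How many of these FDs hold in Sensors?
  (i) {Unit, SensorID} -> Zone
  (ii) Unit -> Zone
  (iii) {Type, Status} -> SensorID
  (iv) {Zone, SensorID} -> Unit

(i) {Unit, SensorID} -> Zone: every LHS value maps to a single RHS value — holds.
(ii) Unit -> Zone: every LHS value maps to a single RHS value — holds.
(iii) {Type, Status} -> SensorID: every LHS value maps to a single RHS value — holds.
(iv) {Zone, SensorID} -> Unit: every LHS value maps to a single RHS value — holds.
4 of the 4 dependencies hold.

4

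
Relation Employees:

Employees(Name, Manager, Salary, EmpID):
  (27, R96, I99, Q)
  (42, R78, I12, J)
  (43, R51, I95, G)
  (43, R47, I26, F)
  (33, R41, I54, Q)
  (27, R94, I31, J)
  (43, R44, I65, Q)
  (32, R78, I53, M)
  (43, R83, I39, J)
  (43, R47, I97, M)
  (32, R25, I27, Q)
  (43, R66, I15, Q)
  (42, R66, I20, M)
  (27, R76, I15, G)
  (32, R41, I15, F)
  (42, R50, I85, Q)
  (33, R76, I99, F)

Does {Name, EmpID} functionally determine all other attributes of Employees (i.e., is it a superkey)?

No

Two distinct rows share (Name=43, EmpID=Q), so {Name, EmpID} does not determine every attribute — not a superkey.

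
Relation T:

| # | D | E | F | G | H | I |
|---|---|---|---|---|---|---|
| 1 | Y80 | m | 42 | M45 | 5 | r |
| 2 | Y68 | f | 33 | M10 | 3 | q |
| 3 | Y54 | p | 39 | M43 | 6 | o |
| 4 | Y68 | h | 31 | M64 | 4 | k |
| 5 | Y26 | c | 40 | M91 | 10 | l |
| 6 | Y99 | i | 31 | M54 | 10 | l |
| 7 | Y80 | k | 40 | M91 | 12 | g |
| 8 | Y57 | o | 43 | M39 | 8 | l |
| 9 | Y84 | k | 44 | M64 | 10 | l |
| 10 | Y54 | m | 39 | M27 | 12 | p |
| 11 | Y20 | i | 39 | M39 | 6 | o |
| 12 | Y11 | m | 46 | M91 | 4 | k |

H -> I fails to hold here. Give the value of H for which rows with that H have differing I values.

H=5: row 1 → I = r ✓
H=3: row 2 → I = q ✓
H=6: rows 3, 11 → I = o, o ✓
H=4: rows 4, 12 → I = k, k ✓
H=10: rows 5, 6, 9 → I = l, l, l ✓
H=12: rows 7, 10 → I takes values {g, p} — violation
H=8: row 8 → I = l ✓
The only H value with inconsistent I is H=12.

12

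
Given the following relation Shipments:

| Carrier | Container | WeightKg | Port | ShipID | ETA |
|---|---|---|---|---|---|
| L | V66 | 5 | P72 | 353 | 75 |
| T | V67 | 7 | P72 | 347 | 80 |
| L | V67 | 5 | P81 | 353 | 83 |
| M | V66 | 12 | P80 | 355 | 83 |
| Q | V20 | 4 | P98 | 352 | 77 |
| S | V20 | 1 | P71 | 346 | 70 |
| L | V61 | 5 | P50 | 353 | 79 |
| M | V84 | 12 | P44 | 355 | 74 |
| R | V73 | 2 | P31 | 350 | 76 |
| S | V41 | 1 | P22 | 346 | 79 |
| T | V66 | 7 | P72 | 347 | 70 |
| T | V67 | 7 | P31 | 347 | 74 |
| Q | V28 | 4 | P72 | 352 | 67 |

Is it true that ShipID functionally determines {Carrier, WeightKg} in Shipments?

Yes

ShipID=353: 3 rows → {Carrier,WeightKg} = (L, 5), (L, 5), (L, 5) ✓
ShipID=347: 3 rows → {Carrier,WeightKg} = (T, 7), (T, 7), (T, 7) ✓
ShipID=355: 2 rows → {Carrier,WeightKg} = (M, 12), (M, 12) ✓
ShipID=352: 2 rows → {Carrier,WeightKg} = (Q, 4), (Q, 4) ✓
ShipID=346: 2 rows → {Carrier,WeightKg} = (S, 1), (S, 1) ✓
ShipID=350: 1 row → {Carrier,WeightKg} = (R, 2) ✓
Every ShipID value is associated with a single {Carrier, WeightKg} value, so ShipID → {Carrier, WeightKg} holds.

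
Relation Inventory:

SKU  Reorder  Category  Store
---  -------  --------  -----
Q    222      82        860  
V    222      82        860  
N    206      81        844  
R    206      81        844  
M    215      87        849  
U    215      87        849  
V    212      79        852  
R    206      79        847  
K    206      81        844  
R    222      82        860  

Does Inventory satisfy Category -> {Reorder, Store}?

No

Category=82: 3 rows → {Reorder,Store} = (222, 860), (222, 860), (222, 860) ✓
Category=81: 3 rows → {Reorder,Store} = (206, 844), (206, 844), (206, 844) ✓
Category=87: 2 rows → {Reorder,Store} = (215, 849), (215, 849) ✓
Category=79: 2 rows → {Reorder,Store} takes values {(212, 852), (206, 847)} — violation
Two rows agree on Category but differ on {Reorder, Store}, so Category -> {Reorder, Store} does not hold.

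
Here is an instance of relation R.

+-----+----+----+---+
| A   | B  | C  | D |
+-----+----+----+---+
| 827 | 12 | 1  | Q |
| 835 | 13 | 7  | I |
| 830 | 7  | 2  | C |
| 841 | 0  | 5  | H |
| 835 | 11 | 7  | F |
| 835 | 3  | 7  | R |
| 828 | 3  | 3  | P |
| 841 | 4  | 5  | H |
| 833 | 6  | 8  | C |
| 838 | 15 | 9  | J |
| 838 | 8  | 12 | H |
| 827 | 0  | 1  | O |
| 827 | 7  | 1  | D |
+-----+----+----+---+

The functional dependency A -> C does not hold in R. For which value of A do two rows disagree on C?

838

A=827: 3 rows → C = 1, 1, 1 ✓
A=835: 3 rows → C = 7, 7, 7 ✓
A=830: 1 row → C = 2 ✓
A=841: 2 rows → C = 5, 5 ✓
A=828: 1 row → C = 3 ✓
A=833: 1 row → C = 8 ✓
A=838: 2 rows → C takes values {9, 12} — violation
The only A value with inconsistent C is A=838.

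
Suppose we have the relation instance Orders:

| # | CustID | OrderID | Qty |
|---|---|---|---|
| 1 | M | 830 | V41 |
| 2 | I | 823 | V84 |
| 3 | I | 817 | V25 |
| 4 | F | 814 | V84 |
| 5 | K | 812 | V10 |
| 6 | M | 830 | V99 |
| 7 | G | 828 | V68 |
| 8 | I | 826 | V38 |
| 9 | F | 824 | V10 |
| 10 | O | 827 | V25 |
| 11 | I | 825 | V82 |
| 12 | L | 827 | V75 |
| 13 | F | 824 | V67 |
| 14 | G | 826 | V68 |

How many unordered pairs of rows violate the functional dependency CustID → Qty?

10

CustID=M: violating pairs (1,6) — 1 pair.
CustID=I: violating pairs (2,3), (2,8), (2,11), (3,8), (3,11), (8,11) — 6 pairs.
CustID=F: violating pairs (4,9), (4,13), (9,13) — 3 pairs.
CustID=G: all 2 rows agree on Qty — 0 pairs.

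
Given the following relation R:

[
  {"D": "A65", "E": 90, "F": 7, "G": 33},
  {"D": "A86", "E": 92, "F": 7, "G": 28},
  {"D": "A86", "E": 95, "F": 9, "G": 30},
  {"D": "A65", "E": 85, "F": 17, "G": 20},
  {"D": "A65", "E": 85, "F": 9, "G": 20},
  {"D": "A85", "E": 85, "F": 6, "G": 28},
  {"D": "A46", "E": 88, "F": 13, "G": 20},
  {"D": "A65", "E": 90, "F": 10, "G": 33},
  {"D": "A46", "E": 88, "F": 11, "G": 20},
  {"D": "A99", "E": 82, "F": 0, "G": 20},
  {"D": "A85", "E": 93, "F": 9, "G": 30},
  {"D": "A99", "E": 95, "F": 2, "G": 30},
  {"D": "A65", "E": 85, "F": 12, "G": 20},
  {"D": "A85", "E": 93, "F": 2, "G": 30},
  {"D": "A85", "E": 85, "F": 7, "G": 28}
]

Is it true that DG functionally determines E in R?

(D=A65, G=33): 2 rows → E = 90, 90 ✓
(D=A86, G=28): 1 row → E = 92 ✓
(D=A86, G=30): 1 row → E = 95 ✓
(D=A65, G=20): 3 rows → E = 85, 85, 85 ✓
(D=A85, G=28): 2 rows → E = 85, 85 ✓
(D=A46, G=20): 2 rows → E = 88, 88 ✓
(D=A99, G=20): 1 row → E = 82 ✓
(D=A85, G=30): 2 rows → E = 93, 93 ✓
(D=A99, G=30): 1 row → E = 95 ✓
Every DG value is associated with a single E value, so DG -> E holds.

Yes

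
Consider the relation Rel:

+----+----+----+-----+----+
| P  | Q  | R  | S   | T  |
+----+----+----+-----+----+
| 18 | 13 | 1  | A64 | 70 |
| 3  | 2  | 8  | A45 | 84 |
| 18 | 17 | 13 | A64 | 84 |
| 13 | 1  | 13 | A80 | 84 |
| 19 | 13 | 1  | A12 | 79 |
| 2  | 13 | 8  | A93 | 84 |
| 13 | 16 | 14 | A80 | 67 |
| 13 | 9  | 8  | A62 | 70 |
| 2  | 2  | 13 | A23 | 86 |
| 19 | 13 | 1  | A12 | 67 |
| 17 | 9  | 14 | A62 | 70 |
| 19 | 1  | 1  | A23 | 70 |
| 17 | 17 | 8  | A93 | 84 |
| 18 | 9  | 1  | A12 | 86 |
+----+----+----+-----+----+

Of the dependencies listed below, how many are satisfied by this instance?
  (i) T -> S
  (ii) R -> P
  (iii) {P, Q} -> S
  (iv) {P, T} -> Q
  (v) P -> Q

(i) T -> S: T=70: 4 rows → S takes values {A64, A62, A23} — violation; T=84: 5 rows → S takes values {A45, A64, A80, A93} — violation; T=67: 2 rows → S takes values {A80, A12} — violation; T=86: 2 rows → S takes values {A23, A12} — violation — fails.
(ii) R -> P: R=1: 5 rows → P takes values {18, 19} — violation; R=8: 4 rows → P takes values {3, 2, 13, 17} — violation; R=13: 3 rows → P takes values {18, 13, 2} — violation; R=14: 2 rows → P takes values {13, 17} — violation — fails.
(iii) {P, Q} -> S: every LHS value maps to a single RHS value — holds.
(iv) {P, T} -> Q: every LHS value maps to a single RHS value — holds.
(v) P -> Q: P=18: 3 rows → Q takes values {13, 17, 9} — violation; P=13: 3 rows → Q takes values {1, 16, 9} — violation; P=19: 3 rows → Q takes values {13, 1} — violation; P=2: 2 rows → Q takes values {13, 2} — violation; P=17: 2 rows → Q takes values {9, 17} — violation — fails.
2 of the 5 dependencies hold.

2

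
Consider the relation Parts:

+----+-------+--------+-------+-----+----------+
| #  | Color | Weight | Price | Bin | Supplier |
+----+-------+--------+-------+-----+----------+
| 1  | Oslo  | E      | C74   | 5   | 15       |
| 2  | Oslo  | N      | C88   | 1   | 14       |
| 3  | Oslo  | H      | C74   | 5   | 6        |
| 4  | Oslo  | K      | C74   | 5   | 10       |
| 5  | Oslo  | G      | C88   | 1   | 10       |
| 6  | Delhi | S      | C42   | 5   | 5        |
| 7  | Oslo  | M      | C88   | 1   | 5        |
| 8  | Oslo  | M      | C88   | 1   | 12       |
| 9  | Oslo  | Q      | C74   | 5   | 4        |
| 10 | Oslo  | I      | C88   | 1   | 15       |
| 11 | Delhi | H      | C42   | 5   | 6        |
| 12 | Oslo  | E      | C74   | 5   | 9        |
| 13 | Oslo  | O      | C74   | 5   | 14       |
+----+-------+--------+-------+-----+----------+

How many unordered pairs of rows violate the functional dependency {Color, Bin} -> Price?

0

(Color=Oslo, Bin=5): all 6 rows agree on Price — 0 pairs.
(Color=Oslo, Bin=1): all 5 rows agree on Price — 0 pairs.
(Color=Delhi, Bin=5): all 2 rows agree on Price — 0 pairs.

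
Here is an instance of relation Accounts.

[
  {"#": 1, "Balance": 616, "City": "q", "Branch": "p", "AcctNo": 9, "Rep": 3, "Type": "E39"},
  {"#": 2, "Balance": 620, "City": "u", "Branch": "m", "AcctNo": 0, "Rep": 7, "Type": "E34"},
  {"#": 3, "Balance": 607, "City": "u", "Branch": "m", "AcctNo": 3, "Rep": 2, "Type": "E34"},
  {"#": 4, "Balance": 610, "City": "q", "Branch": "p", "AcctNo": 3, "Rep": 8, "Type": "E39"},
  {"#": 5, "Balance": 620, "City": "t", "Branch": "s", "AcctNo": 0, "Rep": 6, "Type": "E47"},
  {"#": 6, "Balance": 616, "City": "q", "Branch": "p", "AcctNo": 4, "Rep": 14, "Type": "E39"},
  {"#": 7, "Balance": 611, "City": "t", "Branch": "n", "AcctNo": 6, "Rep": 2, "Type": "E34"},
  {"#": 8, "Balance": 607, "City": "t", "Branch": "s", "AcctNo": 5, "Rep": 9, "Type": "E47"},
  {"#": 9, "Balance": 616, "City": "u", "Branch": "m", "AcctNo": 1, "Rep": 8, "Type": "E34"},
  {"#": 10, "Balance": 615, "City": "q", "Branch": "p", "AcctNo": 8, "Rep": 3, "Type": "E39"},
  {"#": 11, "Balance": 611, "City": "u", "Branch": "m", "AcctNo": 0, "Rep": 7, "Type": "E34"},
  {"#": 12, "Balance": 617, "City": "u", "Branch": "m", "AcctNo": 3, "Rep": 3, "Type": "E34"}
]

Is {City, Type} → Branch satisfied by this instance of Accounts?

(City=q, Type=E39): rows 1, 4, 6, 10 → Branch = p, p, p, p ✓
(City=u, Type=E34): rows 2, 3, 9, 11, 12 → Branch = m, m, m, m, m ✓
(City=t, Type=E47): rows 5, 8 → Branch = s, s ✓
(City=t, Type=E34): row 7 → Branch = n ✓
Every {City, Type} value is associated with a single Branch value, so {City, Type} → Branch holds.

Yes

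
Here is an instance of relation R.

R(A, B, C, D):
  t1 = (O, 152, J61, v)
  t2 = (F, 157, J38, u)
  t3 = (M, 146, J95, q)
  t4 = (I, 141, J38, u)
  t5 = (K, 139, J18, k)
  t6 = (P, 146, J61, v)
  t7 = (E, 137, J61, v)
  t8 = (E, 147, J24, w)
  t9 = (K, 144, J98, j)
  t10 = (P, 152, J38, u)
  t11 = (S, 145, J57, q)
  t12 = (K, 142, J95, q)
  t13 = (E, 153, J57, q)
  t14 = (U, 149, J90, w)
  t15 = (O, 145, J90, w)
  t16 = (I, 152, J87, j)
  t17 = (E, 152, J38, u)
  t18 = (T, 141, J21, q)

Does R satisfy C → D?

Yes

C=J61: rows 1, 6, 7 → D = v, v, v ✓
C=J38: rows 2, 4, 10, 17 → D = u, u, u, u ✓
C=J95: rows 3, 12 → D = q, q ✓
C=J18: row 5 → D = k ✓
C=J24: row 8 → D = w ✓
C=J98: row 9 → D = j ✓
C=J57: rows 11, 13 → D = q, q ✓
C=J90: rows 14, 15 → D = w, w ✓
C=J87: row 16 → D = j ✓
C=J21: row 18 → D = q ✓
Every C value is associated with a single D value, so C → D holds.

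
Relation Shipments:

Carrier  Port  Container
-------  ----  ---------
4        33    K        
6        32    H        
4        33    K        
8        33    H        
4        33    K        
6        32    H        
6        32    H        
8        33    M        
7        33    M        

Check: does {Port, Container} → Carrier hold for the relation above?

(Port=33, Container=K): 3 rows → Carrier = 4, 4, 4 ✓
(Port=32, Container=H): 3 rows → Carrier = 6, 6, 6 ✓
(Port=33, Container=H): 1 row → Carrier = 8 ✓
(Port=33, Container=M): 2 rows → Carrier takes values {8, 7} — violation
Two rows agree on {Port, Container} but differ on Carrier, so {Port, Container} → Carrier does not hold.

No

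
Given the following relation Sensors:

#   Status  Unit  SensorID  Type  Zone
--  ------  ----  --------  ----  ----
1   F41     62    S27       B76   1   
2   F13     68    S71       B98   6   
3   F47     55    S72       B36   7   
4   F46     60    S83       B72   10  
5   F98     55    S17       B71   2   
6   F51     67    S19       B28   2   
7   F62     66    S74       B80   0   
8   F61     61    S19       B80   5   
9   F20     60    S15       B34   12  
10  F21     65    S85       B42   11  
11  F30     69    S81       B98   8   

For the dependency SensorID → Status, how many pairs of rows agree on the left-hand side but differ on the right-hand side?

1

SensorID=S19: violating pairs (6,8) — 1 pair.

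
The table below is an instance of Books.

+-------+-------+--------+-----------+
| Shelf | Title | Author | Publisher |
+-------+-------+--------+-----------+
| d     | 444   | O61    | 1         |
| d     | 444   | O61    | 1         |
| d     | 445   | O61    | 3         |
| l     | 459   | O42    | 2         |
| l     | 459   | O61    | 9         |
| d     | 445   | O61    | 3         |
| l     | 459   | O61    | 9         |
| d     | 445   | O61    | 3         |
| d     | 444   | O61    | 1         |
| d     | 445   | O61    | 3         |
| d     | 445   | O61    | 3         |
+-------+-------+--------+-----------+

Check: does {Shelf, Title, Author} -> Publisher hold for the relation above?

Yes

(Shelf=d, Title=444, Author=O61): 3 rows → Publisher = 1, 1, 1 ✓
(Shelf=d, Title=445, Author=O61): 5 rows → Publisher = 3, 3, 3, 3, 3 ✓
(Shelf=l, Title=459, Author=O42): 1 row → Publisher = 2 ✓
(Shelf=l, Title=459, Author=O61): 2 rows → Publisher = 9, 9 ✓
Every {Shelf, Title, Author} value is associated with a single Publisher value, so {Shelf, Title, Author} -> Publisher holds.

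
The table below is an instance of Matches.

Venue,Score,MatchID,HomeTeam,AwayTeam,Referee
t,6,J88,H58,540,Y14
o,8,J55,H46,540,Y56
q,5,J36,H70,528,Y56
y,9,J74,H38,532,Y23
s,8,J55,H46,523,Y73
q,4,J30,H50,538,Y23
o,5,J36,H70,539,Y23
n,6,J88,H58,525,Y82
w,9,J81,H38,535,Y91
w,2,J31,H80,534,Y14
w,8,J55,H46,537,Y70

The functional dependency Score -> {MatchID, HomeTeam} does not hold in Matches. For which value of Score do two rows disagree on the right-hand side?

9

Score=6: 2 rows → {MatchID,HomeTeam} = (J88, H58), (J88, H58) ✓
Score=8: 3 rows → {MatchID,HomeTeam} = (J55, H46), (J55, H46), (J55, H46) ✓
Score=5: 2 rows → {MatchID,HomeTeam} = (J36, H70), (J36, H70) ✓
Score=9: 2 rows → {MatchID,HomeTeam} takes values {(J74, H38), (J81, H38)} — violation
Score=4: 1 row → {MatchID,HomeTeam} = (J30, H50) ✓
Score=2: 1 row → {MatchID,HomeTeam} = (J31, H80) ✓
The only Score value with inconsistent RHS is Score=9.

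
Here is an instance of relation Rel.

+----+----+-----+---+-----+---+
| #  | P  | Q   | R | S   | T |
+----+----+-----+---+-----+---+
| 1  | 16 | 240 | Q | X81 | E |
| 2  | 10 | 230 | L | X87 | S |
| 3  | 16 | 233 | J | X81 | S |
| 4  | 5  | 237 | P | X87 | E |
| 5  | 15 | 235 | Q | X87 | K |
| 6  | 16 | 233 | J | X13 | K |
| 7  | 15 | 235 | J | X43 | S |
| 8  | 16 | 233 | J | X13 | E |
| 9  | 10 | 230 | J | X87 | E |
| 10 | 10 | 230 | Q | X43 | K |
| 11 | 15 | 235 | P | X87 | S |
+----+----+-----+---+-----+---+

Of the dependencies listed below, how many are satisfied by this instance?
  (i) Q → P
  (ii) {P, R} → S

1

(i) Q → P: every LHS value maps to a single RHS value — holds.
(ii) {P, R} → S: (P=16, R=J): rows 3, 6, 8 → S takes values {X81, X13} — violation — fails.
1 of the 2 dependencies holds.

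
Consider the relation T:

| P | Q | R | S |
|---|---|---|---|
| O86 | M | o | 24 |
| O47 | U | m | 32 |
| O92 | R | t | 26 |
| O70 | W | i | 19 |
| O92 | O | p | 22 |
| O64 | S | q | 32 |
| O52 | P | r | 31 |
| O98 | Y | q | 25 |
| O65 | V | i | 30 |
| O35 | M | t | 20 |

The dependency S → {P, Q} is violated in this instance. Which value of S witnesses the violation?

32

S=24: 1 row → {P,Q} = (O86, M) ✓
S=32: 2 rows → {P,Q} takes values {(O47, U), (O64, S)} — violation
S=26: 1 row → {P,Q} = (O92, R) ✓
S=19: 1 row → {P,Q} = (O70, W) ✓
S=22: 1 row → {P,Q} = (O92, O) ✓
S=31: 1 row → {P,Q} = (O52, P) ✓
S=25: 1 row → {P,Q} = (O98, Y) ✓
S=30: 1 row → {P,Q} = (O65, V) ✓
S=20: 1 row → {P,Q} = (O35, M) ✓
The only S value with inconsistent RHS is S=32.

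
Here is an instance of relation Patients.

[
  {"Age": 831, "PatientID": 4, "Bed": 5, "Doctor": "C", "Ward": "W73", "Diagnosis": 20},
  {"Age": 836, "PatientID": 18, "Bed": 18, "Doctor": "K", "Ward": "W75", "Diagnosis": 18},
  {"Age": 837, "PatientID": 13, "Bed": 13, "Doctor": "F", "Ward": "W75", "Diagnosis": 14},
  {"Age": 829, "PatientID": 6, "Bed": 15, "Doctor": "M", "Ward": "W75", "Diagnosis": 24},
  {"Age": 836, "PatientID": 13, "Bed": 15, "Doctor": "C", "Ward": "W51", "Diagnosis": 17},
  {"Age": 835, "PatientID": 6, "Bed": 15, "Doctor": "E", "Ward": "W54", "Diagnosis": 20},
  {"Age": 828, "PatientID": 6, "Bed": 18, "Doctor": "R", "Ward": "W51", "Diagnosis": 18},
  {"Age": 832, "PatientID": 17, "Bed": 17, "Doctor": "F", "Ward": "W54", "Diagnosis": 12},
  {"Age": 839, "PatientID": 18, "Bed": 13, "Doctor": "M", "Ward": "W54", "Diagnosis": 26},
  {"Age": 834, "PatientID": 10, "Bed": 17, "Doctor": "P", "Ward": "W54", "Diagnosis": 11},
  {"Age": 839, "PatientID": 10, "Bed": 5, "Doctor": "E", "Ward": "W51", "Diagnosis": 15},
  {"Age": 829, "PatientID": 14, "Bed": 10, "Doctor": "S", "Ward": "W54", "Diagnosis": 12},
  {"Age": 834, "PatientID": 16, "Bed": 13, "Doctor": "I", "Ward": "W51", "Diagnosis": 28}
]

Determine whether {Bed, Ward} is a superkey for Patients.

Two distinct rows share (Bed=17, Ward=W54), so {Bed, Ward} does not determine every attribute — not a superkey.

No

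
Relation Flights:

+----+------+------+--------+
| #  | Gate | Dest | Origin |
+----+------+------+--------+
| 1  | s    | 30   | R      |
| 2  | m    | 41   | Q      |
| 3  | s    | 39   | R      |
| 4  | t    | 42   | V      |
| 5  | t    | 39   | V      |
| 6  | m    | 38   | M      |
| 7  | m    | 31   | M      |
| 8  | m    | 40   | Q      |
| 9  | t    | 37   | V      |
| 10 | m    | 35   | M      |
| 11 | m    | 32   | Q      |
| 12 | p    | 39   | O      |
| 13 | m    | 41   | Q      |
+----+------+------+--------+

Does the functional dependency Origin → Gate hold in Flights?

Origin=R: rows 1, 3 → Gate = s, s ✓
Origin=Q: rows 2, 8, 11, 13 → Gate = m, m, m, m ✓
Origin=V: rows 4, 5, 9 → Gate = t, t, t ✓
Origin=M: rows 6, 7, 10 → Gate = m, m, m ✓
Origin=O: row 12 → Gate = p ✓
Every Origin value is associated with a single Gate value, so Origin → Gate holds.

Yes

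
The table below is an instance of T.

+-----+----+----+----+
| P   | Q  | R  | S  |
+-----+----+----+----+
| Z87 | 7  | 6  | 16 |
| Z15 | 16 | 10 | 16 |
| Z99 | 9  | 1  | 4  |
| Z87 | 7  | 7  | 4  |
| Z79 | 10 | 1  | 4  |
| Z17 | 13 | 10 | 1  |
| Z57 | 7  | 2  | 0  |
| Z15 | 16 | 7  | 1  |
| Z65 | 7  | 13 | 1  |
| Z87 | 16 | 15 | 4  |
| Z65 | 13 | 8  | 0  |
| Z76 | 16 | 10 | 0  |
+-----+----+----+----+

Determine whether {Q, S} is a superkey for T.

Yes

All 12 rows have distinct {Q, S} values, so {Q, S} → (all attributes) holds and {Q, S} is a superkey.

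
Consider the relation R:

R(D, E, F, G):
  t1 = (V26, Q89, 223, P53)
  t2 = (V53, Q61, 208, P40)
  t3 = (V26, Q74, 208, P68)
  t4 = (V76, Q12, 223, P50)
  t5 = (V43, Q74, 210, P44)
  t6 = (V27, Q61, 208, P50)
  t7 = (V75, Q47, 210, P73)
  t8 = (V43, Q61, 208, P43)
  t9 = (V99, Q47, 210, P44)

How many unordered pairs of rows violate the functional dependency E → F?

E=Q61: all 3 rows agree on F — 0 pairs.
E=Q74: violating pairs (3,5) — 1 pair.
E=Q47: all 2 rows agree on F — 0 pairs.

1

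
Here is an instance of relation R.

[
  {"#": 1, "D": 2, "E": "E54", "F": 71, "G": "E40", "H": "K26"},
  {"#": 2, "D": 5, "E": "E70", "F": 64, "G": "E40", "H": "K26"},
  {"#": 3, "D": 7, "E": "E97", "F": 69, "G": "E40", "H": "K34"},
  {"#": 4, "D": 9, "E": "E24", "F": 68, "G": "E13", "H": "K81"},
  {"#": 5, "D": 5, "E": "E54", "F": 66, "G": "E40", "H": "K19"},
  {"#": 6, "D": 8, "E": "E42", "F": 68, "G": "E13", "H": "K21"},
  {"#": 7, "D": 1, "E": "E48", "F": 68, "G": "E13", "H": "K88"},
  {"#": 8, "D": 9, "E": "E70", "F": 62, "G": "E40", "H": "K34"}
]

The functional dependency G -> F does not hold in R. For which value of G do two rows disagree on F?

E40

G=E40: rows 1, 2, 3, 5, 8 → F takes values {71, 64, 69, 66, 62} — violation
G=E13: rows 4, 6, 7 → F = 68, 68, 68 ✓
The only G value with inconsistent F is G=E40.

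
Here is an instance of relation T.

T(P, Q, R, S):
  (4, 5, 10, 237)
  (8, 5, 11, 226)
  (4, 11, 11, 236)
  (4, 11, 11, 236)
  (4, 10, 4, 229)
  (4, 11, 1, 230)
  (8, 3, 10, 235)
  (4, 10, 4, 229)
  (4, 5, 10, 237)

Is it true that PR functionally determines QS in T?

Yes

(P=4, R=10): 2 rows → {Q,S} = (5, 237), (5, 237) ✓
(P=8, R=11): 1 row → {Q,S} = (5, 226) ✓
(P=4, R=11): 2 rows → {Q,S} = (11, 236), (11, 236) ✓
(P=4, R=4): 2 rows → {Q,S} = (10, 229), (10, 229) ✓
(P=4, R=1): 1 row → {Q,S} = (11, 230) ✓
(P=8, R=10): 1 row → {Q,S} = (3, 235) ✓
Every PR value is associated with a single QS value, so PR → QS holds.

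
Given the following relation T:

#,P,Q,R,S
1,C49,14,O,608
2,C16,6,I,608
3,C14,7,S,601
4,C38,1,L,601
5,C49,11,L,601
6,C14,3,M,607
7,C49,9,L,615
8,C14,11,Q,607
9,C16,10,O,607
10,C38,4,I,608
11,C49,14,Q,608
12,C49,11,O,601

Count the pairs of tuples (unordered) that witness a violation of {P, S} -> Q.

(P=C49, S=608): all 2 rows agree on Q — 0 pairs.
(P=C49, S=601): all 2 rows agree on Q — 0 pairs.
(P=C14, S=607): violating pairs (6,8) — 1 pair.

1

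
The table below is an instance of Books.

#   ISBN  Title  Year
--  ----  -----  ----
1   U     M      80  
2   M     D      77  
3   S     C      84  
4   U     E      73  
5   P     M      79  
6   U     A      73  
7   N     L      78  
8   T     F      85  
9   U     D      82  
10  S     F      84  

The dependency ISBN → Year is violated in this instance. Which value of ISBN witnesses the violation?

ISBN=U: rows 1, 4, 6, 9 → Year takes values {80, 73, 82} — violation
ISBN=M: row 2 → Year = 77 ✓
ISBN=S: rows 3, 10 → Year = 84, 84 ✓
ISBN=P: row 5 → Year = 79 ✓
ISBN=N: row 7 → Year = 78 ✓
ISBN=T: row 8 → Year = 85 ✓
The only ISBN value with inconsistent Year is ISBN=U.

U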